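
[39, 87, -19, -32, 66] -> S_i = Random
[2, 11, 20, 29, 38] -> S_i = 2 + 9*i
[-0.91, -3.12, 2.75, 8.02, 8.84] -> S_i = Random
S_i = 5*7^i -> [5, 35, 245, 1715, 12005]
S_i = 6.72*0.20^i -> [6.72, 1.34, 0.27, 0.05, 0.01]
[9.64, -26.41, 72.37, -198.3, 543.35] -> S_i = 9.64*(-2.74)^i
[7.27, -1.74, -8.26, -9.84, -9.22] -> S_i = Random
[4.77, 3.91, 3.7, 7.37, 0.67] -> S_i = Random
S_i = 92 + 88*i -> [92, 180, 268, 356, 444]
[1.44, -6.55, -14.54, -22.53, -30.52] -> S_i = 1.44 + -7.99*i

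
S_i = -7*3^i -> [-7, -21, -63, -189, -567]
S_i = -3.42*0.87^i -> [-3.42, -2.98, -2.59, -2.25, -1.96]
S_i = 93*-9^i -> [93, -837, 7533, -67797, 610173]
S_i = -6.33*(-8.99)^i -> [-6.33, 56.91, -511.59, 4599.21, -41346.85]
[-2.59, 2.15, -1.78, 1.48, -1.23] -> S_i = -2.59*(-0.83)^i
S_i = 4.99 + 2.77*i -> [4.99, 7.76, 10.53, 13.3, 16.07]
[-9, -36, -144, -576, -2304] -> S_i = -9*4^i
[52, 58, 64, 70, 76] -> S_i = 52 + 6*i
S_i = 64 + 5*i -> [64, 69, 74, 79, 84]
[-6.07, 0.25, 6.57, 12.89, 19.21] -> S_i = -6.07 + 6.32*i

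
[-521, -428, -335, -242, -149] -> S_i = -521 + 93*i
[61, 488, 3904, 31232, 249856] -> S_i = 61*8^i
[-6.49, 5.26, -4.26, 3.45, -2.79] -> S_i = -6.49*(-0.81)^i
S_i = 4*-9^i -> [4, -36, 324, -2916, 26244]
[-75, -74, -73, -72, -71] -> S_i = -75 + 1*i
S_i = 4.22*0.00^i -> [4.22, 0.0, 0.0, 0.0, 0.0]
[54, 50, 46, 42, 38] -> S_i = 54 + -4*i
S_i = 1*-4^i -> [1, -4, 16, -64, 256]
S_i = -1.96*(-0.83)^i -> [-1.96, 1.63, -1.35, 1.12, -0.93]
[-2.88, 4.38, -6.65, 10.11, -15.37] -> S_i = -2.88*(-1.52)^i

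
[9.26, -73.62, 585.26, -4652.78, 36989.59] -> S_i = 9.26*(-7.95)^i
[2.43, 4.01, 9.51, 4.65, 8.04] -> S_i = Random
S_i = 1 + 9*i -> [1, 10, 19, 28, 37]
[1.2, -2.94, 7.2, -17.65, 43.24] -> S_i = 1.20*(-2.45)^i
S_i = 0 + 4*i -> [0, 4, 8, 12, 16]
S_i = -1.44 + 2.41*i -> [-1.44, 0.97, 3.38, 5.79, 8.2]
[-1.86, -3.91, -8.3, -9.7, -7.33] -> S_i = Random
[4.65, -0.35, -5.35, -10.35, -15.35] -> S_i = 4.65 + -5.00*i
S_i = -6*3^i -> [-6, -18, -54, -162, -486]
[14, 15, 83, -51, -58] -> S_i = Random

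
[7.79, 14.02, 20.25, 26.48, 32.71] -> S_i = 7.79 + 6.23*i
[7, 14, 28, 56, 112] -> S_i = 7*2^i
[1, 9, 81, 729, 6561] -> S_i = 1*9^i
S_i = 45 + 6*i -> [45, 51, 57, 63, 69]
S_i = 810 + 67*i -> [810, 877, 944, 1011, 1078]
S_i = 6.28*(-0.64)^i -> [6.28, -4.02, 2.57, -1.65, 1.05]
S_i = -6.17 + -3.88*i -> [-6.17, -10.05, -13.93, -17.81, -21.69]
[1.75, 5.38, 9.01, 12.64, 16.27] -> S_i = 1.75 + 3.63*i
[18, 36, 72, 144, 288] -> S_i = 18*2^i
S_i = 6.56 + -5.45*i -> [6.56, 1.11, -4.34, -9.79, -15.24]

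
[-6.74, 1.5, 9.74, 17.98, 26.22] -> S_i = -6.74 + 8.24*i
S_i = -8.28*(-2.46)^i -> [-8.28, 20.37, -50.11, 123.26, -303.23]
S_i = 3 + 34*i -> [3, 37, 71, 105, 139]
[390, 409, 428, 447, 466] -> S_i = 390 + 19*i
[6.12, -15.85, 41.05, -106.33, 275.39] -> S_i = 6.12*(-2.59)^i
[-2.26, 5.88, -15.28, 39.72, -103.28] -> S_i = -2.26*(-2.60)^i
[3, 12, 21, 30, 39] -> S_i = 3 + 9*i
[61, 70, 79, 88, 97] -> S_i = 61 + 9*i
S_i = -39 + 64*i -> [-39, 25, 89, 153, 217]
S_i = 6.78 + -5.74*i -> [6.78, 1.04, -4.7, -10.44, -16.18]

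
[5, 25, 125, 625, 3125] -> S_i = 5*5^i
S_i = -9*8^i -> [-9, -72, -576, -4608, -36864]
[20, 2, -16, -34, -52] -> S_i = 20 + -18*i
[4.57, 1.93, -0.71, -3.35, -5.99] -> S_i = 4.57 + -2.64*i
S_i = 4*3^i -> [4, 12, 36, 108, 324]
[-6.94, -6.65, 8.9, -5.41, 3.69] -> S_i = Random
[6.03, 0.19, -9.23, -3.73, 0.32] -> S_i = Random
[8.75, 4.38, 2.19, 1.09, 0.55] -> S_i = 8.75*0.50^i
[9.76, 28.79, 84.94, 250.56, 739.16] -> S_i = 9.76*2.95^i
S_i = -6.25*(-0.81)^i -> [-6.25, 5.06, -4.1, 3.32, -2.69]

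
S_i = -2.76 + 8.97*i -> [-2.76, 6.21, 15.18, 24.15, 33.12]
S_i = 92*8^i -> [92, 736, 5888, 47104, 376832]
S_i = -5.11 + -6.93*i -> [-5.11, -12.04, -18.97, -25.9, -32.83]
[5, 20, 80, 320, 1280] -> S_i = 5*4^i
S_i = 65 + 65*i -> [65, 130, 195, 260, 325]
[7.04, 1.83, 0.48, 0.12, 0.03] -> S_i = 7.04*0.26^i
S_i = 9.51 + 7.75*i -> [9.51, 17.26, 25.01, 32.76, 40.51]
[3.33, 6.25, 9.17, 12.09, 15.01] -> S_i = 3.33 + 2.92*i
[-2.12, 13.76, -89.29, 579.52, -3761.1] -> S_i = -2.12*(-6.49)^i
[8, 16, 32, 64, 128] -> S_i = 8*2^i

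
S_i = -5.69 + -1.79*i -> [-5.69, -7.48, -9.27, -11.06, -12.85]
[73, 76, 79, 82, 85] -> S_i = 73 + 3*i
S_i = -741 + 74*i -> [-741, -667, -593, -519, -445]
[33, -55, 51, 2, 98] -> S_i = Random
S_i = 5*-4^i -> [5, -20, 80, -320, 1280]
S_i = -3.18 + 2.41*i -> [-3.18, -0.77, 1.64, 4.05, 6.46]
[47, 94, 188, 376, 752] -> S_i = 47*2^i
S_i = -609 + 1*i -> [-609, -608, -607, -606, -605]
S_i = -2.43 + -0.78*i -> [-2.43, -3.21, -3.99, -4.77, -5.55]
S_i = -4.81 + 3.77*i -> [-4.81, -1.04, 2.73, 6.5, 10.27]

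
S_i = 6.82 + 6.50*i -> [6.82, 13.32, 19.82, 26.32, 32.82]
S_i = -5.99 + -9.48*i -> [-5.99, -15.47, -24.95, -34.43, -43.91]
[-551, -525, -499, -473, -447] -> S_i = -551 + 26*i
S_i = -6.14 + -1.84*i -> [-6.14, -7.98, -9.82, -11.66, -13.5]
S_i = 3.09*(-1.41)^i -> [3.09, -4.36, 6.14, -8.66, 12.21]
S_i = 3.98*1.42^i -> [3.98, 5.65, 8.03, 11.4, 16.18]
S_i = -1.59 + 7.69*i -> [-1.59, 6.1, 13.79, 21.48, 29.17]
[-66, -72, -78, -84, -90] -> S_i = -66 + -6*i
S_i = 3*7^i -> [3, 21, 147, 1029, 7203]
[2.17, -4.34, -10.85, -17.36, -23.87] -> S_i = 2.17 + -6.51*i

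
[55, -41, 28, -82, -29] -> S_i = Random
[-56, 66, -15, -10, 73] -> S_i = Random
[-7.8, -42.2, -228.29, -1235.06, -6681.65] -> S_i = -7.80*5.41^i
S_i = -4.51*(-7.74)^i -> [-4.51, 34.91, -270.18, 2091.22, -16186.03]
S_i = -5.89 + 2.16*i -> [-5.89, -3.73, -1.57, 0.59, 2.75]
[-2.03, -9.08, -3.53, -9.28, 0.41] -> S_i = Random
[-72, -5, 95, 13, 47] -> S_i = Random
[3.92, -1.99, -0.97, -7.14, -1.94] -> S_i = Random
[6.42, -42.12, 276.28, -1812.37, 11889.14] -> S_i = 6.42*(-6.56)^i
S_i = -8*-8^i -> [-8, 64, -512, 4096, -32768]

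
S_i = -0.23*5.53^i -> [-0.23, -1.27, -7.03, -38.9, -215.09]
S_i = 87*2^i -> [87, 174, 348, 696, 1392]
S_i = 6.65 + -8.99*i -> [6.65, -2.34, -11.33, -20.32, -29.31]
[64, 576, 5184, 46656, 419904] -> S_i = 64*9^i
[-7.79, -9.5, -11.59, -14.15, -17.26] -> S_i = -7.79*1.22^i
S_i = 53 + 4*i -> [53, 57, 61, 65, 69]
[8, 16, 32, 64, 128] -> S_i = 8*2^i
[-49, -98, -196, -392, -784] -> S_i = -49*2^i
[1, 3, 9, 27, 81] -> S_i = 1*3^i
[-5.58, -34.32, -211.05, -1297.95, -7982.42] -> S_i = -5.58*6.15^i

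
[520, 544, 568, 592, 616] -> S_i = 520 + 24*i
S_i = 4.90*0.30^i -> [4.9, 1.47, 0.44, 0.13, 0.04]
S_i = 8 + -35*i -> [8, -27, -62, -97, -132]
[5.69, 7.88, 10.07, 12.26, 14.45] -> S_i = 5.69 + 2.19*i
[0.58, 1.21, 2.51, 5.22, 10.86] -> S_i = 0.58*2.08^i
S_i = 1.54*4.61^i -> [1.54, 7.1, 32.73, 150.88, 695.54]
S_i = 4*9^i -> [4, 36, 324, 2916, 26244]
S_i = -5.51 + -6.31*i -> [-5.51, -11.82, -18.13, -24.44, -30.75]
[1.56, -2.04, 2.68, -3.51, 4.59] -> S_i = 1.56*(-1.31)^i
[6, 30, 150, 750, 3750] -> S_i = 6*5^i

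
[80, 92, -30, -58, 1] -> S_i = Random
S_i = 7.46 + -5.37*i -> [7.46, 2.09, -3.28, -8.65, -14.02]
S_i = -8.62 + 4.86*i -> [-8.62, -3.76, 1.1, 5.96, 10.82]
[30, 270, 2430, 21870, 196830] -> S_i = 30*9^i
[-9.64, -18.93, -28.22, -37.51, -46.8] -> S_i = -9.64 + -9.29*i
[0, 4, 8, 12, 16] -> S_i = 0 + 4*i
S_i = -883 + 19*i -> [-883, -864, -845, -826, -807]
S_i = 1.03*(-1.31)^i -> [1.03, -1.35, 1.77, -2.32, 3.03]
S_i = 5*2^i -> [5, 10, 20, 40, 80]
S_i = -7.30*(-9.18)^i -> [-7.3, 67.01, -615.19, 5647.43, -51843.41]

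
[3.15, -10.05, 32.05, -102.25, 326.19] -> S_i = 3.15*(-3.19)^i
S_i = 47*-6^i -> [47, -282, 1692, -10152, 60912]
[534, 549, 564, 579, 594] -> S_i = 534 + 15*i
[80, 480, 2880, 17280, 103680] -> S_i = 80*6^i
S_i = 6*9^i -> [6, 54, 486, 4374, 39366]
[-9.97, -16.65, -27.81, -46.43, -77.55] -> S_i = -9.97*1.67^i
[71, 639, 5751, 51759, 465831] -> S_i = 71*9^i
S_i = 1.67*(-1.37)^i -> [1.67, -2.29, 3.13, -4.29, 5.88]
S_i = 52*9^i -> [52, 468, 4212, 37908, 341172]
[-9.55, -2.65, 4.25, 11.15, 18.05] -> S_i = -9.55 + 6.90*i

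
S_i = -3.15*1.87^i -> [-3.15, -5.89, -11.02, -20.6, -38.52]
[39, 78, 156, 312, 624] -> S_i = 39*2^i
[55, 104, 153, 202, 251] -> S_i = 55 + 49*i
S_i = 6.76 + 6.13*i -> [6.76, 12.89, 19.02, 25.15, 31.28]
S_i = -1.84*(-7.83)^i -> [-1.84, 14.41, -112.81, 883.29, -6916.16]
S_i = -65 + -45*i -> [-65, -110, -155, -200, -245]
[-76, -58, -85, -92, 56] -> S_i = Random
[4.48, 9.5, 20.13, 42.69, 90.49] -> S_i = 4.48*2.12^i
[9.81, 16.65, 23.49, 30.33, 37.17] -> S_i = 9.81 + 6.84*i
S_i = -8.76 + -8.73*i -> [-8.76, -17.49, -26.22, -34.95, -43.68]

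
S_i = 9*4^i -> [9, 36, 144, 576, 2304]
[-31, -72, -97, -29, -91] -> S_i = Random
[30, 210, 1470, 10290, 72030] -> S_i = 30*7^i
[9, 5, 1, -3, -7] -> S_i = 9 + -4*i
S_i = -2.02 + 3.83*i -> [-2.02, 1.81, 5.64, 9.47, 13.3]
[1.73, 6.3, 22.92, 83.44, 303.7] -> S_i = 1.73*3.64^i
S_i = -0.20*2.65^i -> [-0.2, -0.53, -1.4, -3.72, -9.86]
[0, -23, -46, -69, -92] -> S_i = 0 + -23*i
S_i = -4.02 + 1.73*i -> [-4.02, -2.29, -0.56, 1.17, 2.9]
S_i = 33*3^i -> [33, 99, 297, 891, 2673]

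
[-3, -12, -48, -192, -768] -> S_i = -3*4^i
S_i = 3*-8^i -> [3, -24, 192, -1536, 12288]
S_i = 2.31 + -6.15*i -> [2.31, -3.84, -9.99, -16.14, -22.29]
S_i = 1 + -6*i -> [1, -5, -11, -17, -23]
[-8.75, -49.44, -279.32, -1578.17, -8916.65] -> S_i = -8.75*5.65^i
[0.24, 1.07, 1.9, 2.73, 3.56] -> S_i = 0.24 + 0.83*i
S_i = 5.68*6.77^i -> [5.68, 38.45, 260.33, 1762.44, 11931.72]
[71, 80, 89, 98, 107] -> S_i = 71 + 9*i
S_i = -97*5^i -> [-97, -485, -2425, -12125, -60625]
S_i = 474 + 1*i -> [474, 475, 476, 477, 478]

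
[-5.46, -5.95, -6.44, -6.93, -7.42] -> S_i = -5.46 + -0.49*i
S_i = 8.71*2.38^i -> [8.71, 20.73, 49.34, 117.42, 279.46]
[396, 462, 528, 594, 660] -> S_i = 396 + 66*i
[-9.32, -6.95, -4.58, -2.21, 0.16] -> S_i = -9.32 + 2.37*i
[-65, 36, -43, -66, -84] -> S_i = Random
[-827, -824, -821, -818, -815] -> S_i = -827 + 3*i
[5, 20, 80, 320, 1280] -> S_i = 5*4^i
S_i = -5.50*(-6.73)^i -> [-5.5, 37.02, -249.11, 1676.52, -11282.96]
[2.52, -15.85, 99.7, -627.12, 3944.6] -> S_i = 2.52*(-6.29)^i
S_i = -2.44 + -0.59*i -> [-2.44, -3.03, -3.62, -4.21, -4.8]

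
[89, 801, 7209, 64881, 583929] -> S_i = 89*9^i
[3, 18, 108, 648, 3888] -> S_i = 3*6^i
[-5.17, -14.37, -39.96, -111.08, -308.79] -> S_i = -5.17*2.78^i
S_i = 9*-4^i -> [9, -36, 144, -576, 2304]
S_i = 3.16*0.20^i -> [3.16, 0.63, 0.13, 0.03, 0.01]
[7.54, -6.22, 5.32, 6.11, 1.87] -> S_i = Random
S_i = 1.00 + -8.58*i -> [1.0, -7.58, -16.16, -24.74, -33.32]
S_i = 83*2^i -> [83, 166, 332, 664, 1328]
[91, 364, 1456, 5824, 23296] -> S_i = 91*4^i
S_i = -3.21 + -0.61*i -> [-3.21, -3.82, -4.43, -5.04, -5.65]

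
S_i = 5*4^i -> [5, 20, 80, 320, 1280]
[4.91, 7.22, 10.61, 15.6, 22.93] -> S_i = 4.91*1.47^i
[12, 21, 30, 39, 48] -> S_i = 12 + 9*i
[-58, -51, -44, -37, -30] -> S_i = -58 + 7*i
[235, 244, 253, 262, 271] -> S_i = 235 + 9*i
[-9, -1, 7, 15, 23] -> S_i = -9 + 8*i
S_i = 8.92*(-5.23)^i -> [8.92, -46.65, 243.99, -1276.06, 6673.78]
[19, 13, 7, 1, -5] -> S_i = 19 + -6*i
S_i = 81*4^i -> [81, 324, 1296, 5184, 20736]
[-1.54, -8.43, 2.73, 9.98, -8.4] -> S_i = Random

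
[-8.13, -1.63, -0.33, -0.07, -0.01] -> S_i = -8.13*0.20^i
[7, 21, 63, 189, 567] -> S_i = 7*3^i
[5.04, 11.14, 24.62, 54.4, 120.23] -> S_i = 5.04*2.21^i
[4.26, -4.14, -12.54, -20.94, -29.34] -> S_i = 4.26 + -8.40*i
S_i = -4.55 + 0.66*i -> [-4.55, -3.89, -3.23, -2.57, -1.91]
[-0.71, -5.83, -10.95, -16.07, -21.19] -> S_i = -0.71 + -5.12*i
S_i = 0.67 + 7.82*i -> [0.67, 8.49, 16.31, 24.13, 31.95]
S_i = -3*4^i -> [-3, -12, -48, -192, -768]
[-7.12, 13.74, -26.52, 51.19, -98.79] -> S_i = -7.12*(-1.93)^i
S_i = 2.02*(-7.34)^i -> [2.02, -14.83, 108.83, -798.8, 5863.21]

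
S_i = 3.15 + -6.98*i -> [3.15, -3.83, -10.81, -17.79, -24.77]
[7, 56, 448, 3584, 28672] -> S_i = 7*8^i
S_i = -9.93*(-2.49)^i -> [-9.93, 24.73, -61.57, 153.3, -381.72]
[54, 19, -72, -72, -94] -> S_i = Random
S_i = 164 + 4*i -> [164, 168, 172, 176, 180]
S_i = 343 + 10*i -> [343, 353, 363, 373, 383]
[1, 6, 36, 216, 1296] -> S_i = 1*6^i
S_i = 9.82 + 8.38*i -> [9.82, 18.2, 26.58, 34.96, 43.34]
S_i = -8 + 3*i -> [-8, -5, -2, 1, 4]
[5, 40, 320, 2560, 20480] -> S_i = 5*8^i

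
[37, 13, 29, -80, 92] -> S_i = Random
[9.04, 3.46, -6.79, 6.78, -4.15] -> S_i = Random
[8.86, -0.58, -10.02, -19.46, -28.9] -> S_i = 8.86 + -9.44*i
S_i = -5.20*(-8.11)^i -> [-5.2, 42.17, -342.01, 2773.74, -22495.04]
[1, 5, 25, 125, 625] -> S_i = 1*5^i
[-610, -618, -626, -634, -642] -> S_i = -610 + -8*i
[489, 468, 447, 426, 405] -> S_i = 489 + -21*i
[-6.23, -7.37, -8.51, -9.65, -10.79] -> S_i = -6.23 + -1.14*i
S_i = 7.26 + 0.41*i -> [7.26, 7.67, 8.08, 8.49, 8.9]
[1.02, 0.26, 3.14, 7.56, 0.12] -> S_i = Random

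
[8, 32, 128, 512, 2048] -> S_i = 8*4^i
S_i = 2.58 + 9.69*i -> [2.58, 12.27, 21.96, 31.65, 41.34]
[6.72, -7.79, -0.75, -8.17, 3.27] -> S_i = Random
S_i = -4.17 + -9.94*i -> [-4.17, -14.11, -24.05, -33.99, -43.93]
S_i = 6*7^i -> [6, 42, 294, 2058, 14406]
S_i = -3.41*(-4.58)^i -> [-3.41, 15.62, -71.53, 327.61, -1500.43]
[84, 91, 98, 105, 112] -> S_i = 84 + 7*i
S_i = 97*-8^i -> [97, -776, 6208, -49664, 397312]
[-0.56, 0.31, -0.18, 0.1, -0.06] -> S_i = -0.56*(-0.56)^i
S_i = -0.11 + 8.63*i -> [-0.11, 8.52, 17.15, 25.78, 34.41]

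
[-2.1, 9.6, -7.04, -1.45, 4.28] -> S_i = Random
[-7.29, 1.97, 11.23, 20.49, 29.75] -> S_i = -7.29 + 9.26*i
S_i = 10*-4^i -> [10, -40, 160, -640, 2560]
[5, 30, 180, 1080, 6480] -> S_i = 5*6^i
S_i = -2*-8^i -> [-2, 16, -128, 1024, -8192]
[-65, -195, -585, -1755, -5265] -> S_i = -65*3^i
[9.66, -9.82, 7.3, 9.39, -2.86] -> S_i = Random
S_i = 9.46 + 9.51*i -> [9.46, 18.97, 28.48, 37.99, 47.5]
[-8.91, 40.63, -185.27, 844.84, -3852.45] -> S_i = -8.91*(-4.56)^i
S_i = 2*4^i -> [2, 8, 32, 128, 512]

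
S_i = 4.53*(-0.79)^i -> [4.53, -3.58, 2.83, -2.23, 1.76]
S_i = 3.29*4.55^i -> [3.29, 14.97, 68.11, 309.91, 1410.07]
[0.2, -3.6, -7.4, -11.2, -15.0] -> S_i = 0.20 + -3.80*i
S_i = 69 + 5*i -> [69, 74, 79, 84, 89]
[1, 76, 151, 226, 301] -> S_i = 1 + 75*i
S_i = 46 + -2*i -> [46, 44, 42, 40, 38]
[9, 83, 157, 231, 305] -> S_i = 9 + 74*i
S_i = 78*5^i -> [78, 390, 1950, 9750, 48750]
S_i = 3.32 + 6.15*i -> [3.32, 9.47, 15.62, 21.77, 27.92]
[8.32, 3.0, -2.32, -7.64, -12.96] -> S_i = 8.32 + -5.32*i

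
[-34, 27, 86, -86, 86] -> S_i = Random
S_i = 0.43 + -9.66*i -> [0.43, -9.23, -18.89, -28.55, -38.21]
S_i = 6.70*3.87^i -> [6.7, 25.93, 100.35, 388.34, 1502.86]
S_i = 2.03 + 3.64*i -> [2.03, 5.67, 9.31, 12.95, 16.59]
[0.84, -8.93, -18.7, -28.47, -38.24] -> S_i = 0.84 + -9.77*i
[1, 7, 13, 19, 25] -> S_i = 1 + 6*i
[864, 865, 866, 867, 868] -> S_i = 864 + 1*i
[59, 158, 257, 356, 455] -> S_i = 59 + 99*i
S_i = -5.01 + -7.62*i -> [-5.01, -12.63, -20.25, -27.87, -35.49]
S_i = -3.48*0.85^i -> [-3.48, -2.96, -2.51, -2.14, -1.82]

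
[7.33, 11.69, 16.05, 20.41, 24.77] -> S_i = 7.33 + 4.36*i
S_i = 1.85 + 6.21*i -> [1.85, 8.06, 14.27, 20.48, 26.69]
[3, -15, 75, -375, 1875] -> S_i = 3*-5^i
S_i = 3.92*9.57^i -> [3.92, 37.51, 359.01, 3435.75, 32880.15]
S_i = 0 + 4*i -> [0, 4, 8, 12, 16]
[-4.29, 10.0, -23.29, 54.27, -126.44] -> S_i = -4.29*(-2.33)^i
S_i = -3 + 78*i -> [-3, 75, 153, 231, 309]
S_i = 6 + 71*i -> [6, 77, 148, 219, 290]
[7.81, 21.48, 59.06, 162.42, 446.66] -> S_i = 7.81*2.75^i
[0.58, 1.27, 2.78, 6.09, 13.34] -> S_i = 0.58*2.19^i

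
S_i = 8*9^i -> [8, 72, 648, 5832, 52488]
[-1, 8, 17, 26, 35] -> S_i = -1 + 9*i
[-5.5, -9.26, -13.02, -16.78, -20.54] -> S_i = -5.50 + -3.76*i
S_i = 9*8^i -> [9, 72, 576, 4608, 36864]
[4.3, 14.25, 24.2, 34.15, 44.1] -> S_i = 4.30 + 9.95*i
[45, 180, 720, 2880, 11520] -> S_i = 45*4^i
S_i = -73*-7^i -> [-73, 511, -3577, 25039, -175273]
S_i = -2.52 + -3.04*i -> [-2.52, -5.56, -8.6, -11.64, -14.68]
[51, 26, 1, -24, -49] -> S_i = 51 + -25*i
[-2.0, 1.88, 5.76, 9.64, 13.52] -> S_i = -2.00 + 3.88*i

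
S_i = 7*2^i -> [7, 14, 28, 56, 112]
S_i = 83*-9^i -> [83, -747, 6723, -60507, 544563]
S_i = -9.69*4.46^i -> [-9.69, -43.22, -192.75, -859.66, -3834.1]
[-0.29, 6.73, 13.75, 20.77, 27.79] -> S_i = -0.29 + 7.02*i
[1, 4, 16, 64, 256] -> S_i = 1*4^i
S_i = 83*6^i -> [83, 498, 2988, 17928, 107568]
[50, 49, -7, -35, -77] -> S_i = Random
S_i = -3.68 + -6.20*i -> [-3.68, -9.88, -16.08, -22.28, -28.48]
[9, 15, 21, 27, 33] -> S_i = 9 + 6*i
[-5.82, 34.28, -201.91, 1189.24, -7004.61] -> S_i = -5.82*(-5.89)^i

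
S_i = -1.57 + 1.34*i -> [-1.57, -0.23, 1.11, 2.45, 3.79]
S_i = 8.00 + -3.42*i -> [8.0, 4.58, 1.16, -2.26, -5.68]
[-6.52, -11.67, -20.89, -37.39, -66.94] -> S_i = -6.52*1.79^i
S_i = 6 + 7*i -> [6, 13, 20, 27, 34]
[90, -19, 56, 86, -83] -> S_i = Random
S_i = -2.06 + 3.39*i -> [-2.06, 1.33, 4.72, 8.11, 11.5]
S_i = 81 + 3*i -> [81, 84, 87, 90, 93]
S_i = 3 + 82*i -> [3, 85, 167, 249, 331]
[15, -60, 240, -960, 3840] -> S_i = 15*-4^i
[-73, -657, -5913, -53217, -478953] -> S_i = -73*9^i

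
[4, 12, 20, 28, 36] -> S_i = 4 + 8*i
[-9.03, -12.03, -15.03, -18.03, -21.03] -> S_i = -9.03 + -3.00*i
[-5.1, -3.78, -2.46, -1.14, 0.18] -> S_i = -5.10 + 1.32*i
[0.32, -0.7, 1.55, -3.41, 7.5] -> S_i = 0.32*(-2.20)^i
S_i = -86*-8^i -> [-86, 688, -5504, 44032, -352256]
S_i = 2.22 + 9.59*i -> [2.22, 11.81, 21.4, 30.99, 40.58]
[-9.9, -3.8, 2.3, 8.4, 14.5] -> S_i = -9.90 + 6.10*i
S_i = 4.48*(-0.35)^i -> [4.48, -1.57, 0.55, -0.19, 0.07]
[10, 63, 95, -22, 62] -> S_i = Random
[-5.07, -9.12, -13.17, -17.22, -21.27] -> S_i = -5.07 + -4.05*i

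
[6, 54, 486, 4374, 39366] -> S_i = 6*9^i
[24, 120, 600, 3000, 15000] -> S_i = 24*5^i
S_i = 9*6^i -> [9, 54, 324, 1944, 11664]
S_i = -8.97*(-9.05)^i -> [-8.97, 81.18, -734.67, 6648.72, -60170.93]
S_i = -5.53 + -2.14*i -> [-5.53, -7.67, -9.81, -11.95, -14.09]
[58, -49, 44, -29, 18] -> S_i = Random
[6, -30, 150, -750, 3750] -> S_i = 6*-5^i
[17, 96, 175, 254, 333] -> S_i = 17 + 79*i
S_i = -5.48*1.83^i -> [-5.48, -10.03, -18.35, -33.58, -61.46]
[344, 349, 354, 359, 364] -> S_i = 344 + 5*i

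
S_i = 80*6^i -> [80, 480, 2880, 17280, 103680]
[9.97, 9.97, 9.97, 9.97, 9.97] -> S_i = 9.97 + 0.00*i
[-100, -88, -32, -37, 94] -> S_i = Random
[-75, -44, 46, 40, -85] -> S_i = Random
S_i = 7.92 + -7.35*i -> [7.92, 0.57, -6.78, -14.13, -21.48]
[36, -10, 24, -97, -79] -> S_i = Random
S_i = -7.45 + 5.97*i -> [-7.45, -1.48, 4.49, 10.46, 16.43]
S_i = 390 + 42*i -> [390, 432, 474, 516, 558]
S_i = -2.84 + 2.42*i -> [-2.84, -0.42, 2.0, 4.42, 6.84]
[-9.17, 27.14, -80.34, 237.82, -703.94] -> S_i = -9.17*(-2.96)^i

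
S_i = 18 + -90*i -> [18, -72, -162, -252, -342]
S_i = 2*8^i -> [2, 16, 128, 1024, 8192]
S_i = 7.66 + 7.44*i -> [7.66, 15.1, 22.54, 29.98, 37.42]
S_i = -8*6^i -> [-8, -48, -288, -1728, -10368]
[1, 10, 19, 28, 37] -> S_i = 1 + 9*i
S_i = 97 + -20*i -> [97, 77, 57, 37, 17]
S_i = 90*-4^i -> [90, -360, 1440, -5760, 23040]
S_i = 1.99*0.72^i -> [1.99, 1.43, 1.03, 0.74, 0.53]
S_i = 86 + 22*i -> [86, 108, 130, 152, 174]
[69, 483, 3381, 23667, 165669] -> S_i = 69*7^i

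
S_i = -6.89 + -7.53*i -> [-6.89, -14.42, -21.95, -29.48, -37.01]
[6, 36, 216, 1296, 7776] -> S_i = 6*6^i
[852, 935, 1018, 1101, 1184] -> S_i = 852 + 83*i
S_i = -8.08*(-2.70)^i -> [-8.08, 21.82, -58.9, 159.04, -429.4]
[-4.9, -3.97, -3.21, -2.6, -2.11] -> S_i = -4.90*0.81^i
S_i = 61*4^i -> [61, 244, 976, 3904, 15616]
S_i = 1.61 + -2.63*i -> [1.61, -1.02, -3.65, -6.28, -8.91]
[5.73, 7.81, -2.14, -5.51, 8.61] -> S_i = Random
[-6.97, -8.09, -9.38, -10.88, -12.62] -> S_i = -6.97*1.16^i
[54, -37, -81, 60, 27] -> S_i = Random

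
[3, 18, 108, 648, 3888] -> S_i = 3*6^i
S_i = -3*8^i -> [-3, -24, -192, -1536, -12288]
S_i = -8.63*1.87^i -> [-8.63, -16.14, -30.18, -56.43, -105.53]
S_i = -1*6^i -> [-1, -6, -36, -216, -1296]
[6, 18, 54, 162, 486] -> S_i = 6*3^i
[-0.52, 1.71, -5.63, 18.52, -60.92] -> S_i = -0.52*(-3.29)^i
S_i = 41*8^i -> [41, 328, 2624, 20992, 167936]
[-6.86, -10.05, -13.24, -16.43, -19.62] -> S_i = -6.86 + -3.19*i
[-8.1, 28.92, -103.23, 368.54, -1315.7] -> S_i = -8.10*(-3.57)^i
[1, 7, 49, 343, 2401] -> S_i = 1*7^i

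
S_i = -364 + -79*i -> [-364, -443, -522, -601, -680]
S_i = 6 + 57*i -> [6, 63, 120, 177, 234]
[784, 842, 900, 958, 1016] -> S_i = 784 + 58*i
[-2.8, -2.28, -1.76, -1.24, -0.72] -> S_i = -2.80 + 0.52*i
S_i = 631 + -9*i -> [631, 622, 613, 604, 595]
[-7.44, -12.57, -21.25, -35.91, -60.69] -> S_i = -7.44*1.69^i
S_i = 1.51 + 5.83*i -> [1.51, 7.34, 13.17, 19.0, 24.83]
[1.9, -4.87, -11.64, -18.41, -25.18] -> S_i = 1.90 + -6.77*i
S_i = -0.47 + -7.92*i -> [-0.47, -8.39, -16.31, -24.23, -32.15]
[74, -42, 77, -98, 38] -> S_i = Random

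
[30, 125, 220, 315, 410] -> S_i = 30 + 95*i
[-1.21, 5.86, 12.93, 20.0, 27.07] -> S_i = -1.21 + 7.07*i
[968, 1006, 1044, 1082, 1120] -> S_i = 968 + 38*i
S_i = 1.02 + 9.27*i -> [1.02, 10.29, 19.56, 28.83, 38.1]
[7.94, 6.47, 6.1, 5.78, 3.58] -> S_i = Random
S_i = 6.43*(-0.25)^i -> [6.43, -1.61, 0.4, -0.1, 0.03]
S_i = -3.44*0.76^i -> [-3.44, -2.61, -1.99, -1.51, -1.15]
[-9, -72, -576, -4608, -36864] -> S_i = -9*8^i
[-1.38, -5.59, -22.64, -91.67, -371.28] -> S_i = -1.38*4.05^i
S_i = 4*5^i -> [4, 20, 100, 500, 2500]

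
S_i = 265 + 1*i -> [265, 266, 267, 268, 269]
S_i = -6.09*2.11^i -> [-6.09, -12.85, -27.11, -57.21, -120.71]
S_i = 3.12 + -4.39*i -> [3.12, -1.27, -5.66, -10.05, -14.44]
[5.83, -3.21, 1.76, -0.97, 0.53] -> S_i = 5.83*(-0.55)^i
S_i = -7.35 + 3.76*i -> [-7.35, -3.59, 0.17, 3.93, 7.69]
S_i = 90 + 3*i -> [90, 93, 96, 99, 102]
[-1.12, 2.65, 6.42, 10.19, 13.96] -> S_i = -1.12 + 3.77*i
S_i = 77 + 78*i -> [77, 155, 233, 311, 389]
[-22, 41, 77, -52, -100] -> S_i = Random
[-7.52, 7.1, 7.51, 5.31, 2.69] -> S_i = Random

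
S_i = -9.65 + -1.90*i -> [-9.65, -11.55, -13.45, -15.35, -17.25]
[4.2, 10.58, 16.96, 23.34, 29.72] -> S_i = 4.20 + 6.38*i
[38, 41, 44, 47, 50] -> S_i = 38 + 3*i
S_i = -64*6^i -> [-64, -384, -2304, -13824, -82944]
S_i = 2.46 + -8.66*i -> [2.46, -6.2, -14.86, -23.52, -32.18]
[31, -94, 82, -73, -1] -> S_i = Random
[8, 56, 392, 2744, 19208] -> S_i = 8*7^i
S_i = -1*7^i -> [-1, -7, -49, -343, -2401]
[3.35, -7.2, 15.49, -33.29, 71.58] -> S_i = 3.35*(-2.15)^i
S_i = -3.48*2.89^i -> [-3.48, -10.06, -29.07, -84.0, -242.76]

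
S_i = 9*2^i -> [9, 18, 36, 72, 144]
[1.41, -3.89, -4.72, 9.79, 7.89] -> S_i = Random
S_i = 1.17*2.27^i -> [1.17, 2.66, 6.03, 13.69, 31.07]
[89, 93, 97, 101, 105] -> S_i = 89 + 4*i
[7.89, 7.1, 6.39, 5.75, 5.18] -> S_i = 7.89*0.90^i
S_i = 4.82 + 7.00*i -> [4.82, 11.82, 18.82, 25.82, 32.82]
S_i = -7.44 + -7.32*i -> [-7.44, -14.76, -22.08, -29.4, -36.72]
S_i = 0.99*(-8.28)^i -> [0.99, -8.2, 67.87, -561.99, 4653.25]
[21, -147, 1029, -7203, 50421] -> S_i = 21*-7^i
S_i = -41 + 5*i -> [-41, -36, -31, -26, -21]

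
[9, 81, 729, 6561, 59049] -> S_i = 9*9^i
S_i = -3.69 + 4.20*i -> [-3.69, 0.51, 4.71, 8.91, 13.11]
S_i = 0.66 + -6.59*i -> [0.66, -5.93, -12.52, -19.11, -25.7]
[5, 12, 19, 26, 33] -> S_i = 5 + 7*i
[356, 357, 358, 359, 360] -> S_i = 356 + 1*i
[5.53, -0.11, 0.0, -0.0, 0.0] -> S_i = 5.53*(-0.02)^i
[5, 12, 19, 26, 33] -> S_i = 5 + 7*i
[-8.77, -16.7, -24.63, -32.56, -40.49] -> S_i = -8.77 + -7.93*i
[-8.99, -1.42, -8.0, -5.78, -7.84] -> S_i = Random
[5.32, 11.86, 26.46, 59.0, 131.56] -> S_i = 5.32*2.23^i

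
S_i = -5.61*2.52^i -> [-5.61, -14.14, -35.63, -89.78, -226.24]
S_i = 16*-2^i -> [16, -32, 64, -128, 256]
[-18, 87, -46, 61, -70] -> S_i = Random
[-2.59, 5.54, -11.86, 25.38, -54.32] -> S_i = -2.59*(-2.14)^i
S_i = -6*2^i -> [-6, -12, -24, -48, -96]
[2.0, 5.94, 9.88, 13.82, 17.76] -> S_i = 2.00 + 3.94*i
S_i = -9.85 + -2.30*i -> [-9.85, -12.15, -14.45, -16.75, -19.05]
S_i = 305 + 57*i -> [305, 362, 419, 476, 533]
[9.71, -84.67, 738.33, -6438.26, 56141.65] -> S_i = 9.71*(-8.72)^i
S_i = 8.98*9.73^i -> [8.98, 87.38, 850.16, 8272.08, 80487.36]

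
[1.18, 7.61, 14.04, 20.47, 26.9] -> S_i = 1.18 + 6.43*i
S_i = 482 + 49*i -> [482, 531, 580, 629, 678]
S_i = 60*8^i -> [60, 480, 3840, 30720, 245760]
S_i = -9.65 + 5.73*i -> [-9.65, -3.92, 1.81, 7.54, 13.27]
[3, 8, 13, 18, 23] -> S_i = 3 + 5*i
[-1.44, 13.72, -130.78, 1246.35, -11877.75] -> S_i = -1.44*(-9.53)^i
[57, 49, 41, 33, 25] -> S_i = 57 + -8*i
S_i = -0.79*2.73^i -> [-0.79, -2.16, -5.89, -16.07, -43.88]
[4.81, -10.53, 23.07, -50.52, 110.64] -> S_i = 4.81*(-2.19)^i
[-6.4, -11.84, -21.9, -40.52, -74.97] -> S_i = -6.40*1.85^i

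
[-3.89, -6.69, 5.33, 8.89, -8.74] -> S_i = Random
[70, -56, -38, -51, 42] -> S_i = Random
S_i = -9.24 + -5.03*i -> [-9.24, -14.27, -19.3, -24.33, -29.36]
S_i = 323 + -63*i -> [323, 260, 197, 134, 71]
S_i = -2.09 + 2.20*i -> [-2.09, 0.11, 2.31, 4.51, 6.71]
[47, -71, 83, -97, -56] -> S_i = Random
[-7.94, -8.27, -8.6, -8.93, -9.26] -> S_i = -7.94 + -0.33*i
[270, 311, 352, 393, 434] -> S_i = 270 + 41*i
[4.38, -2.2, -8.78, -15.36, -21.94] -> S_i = 4.38 + -6.58*i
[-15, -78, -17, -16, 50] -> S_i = Random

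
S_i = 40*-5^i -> [40, -200, 1000, -5000, 25000]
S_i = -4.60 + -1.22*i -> [-4.6, -5.82, -7.04, -8.26, -9.48]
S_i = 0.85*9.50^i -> [0.85, 8.07, 76.71, 728.77, 6923.3]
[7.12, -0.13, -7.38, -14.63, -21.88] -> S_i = 7.12 + -7.25*i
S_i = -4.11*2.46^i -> [-4.11, -10.11, -24.87, -61.19, -150.52]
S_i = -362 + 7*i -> [-362, -355, -348, -341, -334]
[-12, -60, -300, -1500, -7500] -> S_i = -12*5^i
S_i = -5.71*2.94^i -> [-5.71, -16.79, -49.35, -145.1, -426.6]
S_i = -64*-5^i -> [-64, 320, -1600, 8000, -40000]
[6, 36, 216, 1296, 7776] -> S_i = 6*6^i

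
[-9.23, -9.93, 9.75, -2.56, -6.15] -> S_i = Random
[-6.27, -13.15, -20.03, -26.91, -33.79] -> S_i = -6.27 + -6.88*i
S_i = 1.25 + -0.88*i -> [1.25, 0.37, -0.51, -1.39, -2.27]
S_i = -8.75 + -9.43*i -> [-8.75, -18.18, -27.61, -37.04, -46.47]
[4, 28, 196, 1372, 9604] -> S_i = 4*7^i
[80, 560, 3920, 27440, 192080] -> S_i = 80*7^i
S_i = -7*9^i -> [-7, -63, -567, -5103, -45927]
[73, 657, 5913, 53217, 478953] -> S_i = 73*9^i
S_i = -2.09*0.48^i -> [-2.09, -1.0, -0.48, -0.23, -0.11]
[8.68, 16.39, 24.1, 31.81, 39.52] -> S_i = 8.68 + 7.71*i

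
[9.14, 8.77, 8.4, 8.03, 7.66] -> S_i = 9.14 + -0.37*i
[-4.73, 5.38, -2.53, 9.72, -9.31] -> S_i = Random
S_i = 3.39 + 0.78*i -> [3.39, 4.17, 4.95, 5.73, 6.51]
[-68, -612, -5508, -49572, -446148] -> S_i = -68*9^i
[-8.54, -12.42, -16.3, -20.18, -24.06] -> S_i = -8.54 + -3.88*i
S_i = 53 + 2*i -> [53, 55, 57, 59, 61]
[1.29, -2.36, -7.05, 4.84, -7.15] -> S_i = Random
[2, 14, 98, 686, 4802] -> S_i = 2*7^i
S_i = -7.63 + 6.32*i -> [-7.63, -1.31, 5.01, 11.33, 17.65]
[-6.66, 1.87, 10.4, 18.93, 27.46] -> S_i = -6.66 + 8.53*i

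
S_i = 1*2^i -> [1, 2, 4, 8, 16]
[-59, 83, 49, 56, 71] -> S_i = Random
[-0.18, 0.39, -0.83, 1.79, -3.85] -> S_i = -0.18*(-2.15)^i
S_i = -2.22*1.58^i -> [-2.22, -3.51, -5.54, -8.76, -13.84]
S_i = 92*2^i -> [92, 184, 368, 736, 1472]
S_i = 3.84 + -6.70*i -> [3.84, -2.86, -9.56, -16.26, -22.96]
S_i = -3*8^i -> [-3, -24, -192, -1536, -12288]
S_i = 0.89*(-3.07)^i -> [0.89, -2.73, 8.39, -25.75, 79.06]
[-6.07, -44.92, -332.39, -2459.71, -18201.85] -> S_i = -6.07*7.40^i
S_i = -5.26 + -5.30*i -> [-5.26, -10.56, -15.86, -21.16, -26.46]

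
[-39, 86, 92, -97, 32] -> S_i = Random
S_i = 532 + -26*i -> [532, 506, 480, 454, 428]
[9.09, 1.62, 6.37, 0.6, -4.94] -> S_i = Random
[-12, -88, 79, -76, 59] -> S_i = Random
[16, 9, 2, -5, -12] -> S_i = 16 + -7*i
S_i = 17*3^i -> [17, 51, 153, 459, 1377]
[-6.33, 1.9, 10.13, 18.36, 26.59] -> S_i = -6.33 + 8.23*i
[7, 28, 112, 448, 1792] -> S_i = 7*4^i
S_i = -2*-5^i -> [-2, 10, -50, 250, -1250]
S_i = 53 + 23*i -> [53, 76, 99, 122, 145]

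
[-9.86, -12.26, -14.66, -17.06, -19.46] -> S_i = -9.86 + -2.40*i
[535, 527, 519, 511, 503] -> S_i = 535 + -8*i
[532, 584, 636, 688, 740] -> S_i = 532 + 52*i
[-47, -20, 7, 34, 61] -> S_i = -47 + 27*i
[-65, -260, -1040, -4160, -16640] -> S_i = -65*4^i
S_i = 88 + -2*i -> [88, 86, 84, 82, 80]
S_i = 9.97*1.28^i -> [9.97, 12.76, 16.33, 20.91, 26.76]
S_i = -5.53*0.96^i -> [-5.53, -5.31, -5.1, -4.89, -4.7]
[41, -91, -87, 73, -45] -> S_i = Random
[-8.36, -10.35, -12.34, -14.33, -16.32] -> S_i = -8.36 + -1.99*i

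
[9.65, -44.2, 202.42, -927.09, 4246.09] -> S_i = 9.65*(-4.58)^i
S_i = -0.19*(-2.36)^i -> [-0.19, 0.45, -1.06, 2.5, -5.89]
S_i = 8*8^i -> [8, 64, 512, 4096, 32768]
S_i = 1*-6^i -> [1, -6, 36, -216, 1296]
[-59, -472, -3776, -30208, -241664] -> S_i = -59*8^i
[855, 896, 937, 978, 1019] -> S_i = 855 + 41*i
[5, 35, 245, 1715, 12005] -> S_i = 5*7^i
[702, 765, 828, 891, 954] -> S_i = 702 + 63*i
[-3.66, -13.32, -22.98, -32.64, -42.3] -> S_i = -3.66 + -9.66*i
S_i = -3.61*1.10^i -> [-3.61, -3.97, -4.37, -4.8, -5.29]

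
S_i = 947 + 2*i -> [947, 949, 951, 953, 955]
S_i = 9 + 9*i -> [9, 18, 27, 36, 45]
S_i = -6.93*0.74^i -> [-6.93, -5.13, -3.79, -2.81, -2.08]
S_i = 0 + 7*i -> [0, 7, 14, 21, 28]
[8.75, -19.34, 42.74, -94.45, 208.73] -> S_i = 8.75*(-2.21)^i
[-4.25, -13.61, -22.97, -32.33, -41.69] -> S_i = -4.25 + -9.36*i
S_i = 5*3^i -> [5, 15, 45, 135, 405]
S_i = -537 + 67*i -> [-537, -470, -403, -336, -269]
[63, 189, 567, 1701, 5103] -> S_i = 63*3^i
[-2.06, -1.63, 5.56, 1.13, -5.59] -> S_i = Random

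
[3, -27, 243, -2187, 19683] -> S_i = 3*-9^i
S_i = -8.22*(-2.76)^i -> [-8.22, 22.69, -62.62, 172.82, -476.99]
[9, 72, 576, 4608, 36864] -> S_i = 9*8^i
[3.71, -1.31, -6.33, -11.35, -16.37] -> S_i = 3.71 + -5.02*i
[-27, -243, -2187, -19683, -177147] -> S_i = -27*9^i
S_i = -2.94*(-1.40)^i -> [-2.94, 4.12, -5.76, 8.07, -11.29]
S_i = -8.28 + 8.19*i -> [-8.28, -0.09, 8.1, 16.29, 24.48]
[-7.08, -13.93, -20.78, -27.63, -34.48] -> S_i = -7.08 + -6.85*i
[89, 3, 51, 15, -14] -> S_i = Random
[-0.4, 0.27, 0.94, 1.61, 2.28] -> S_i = -0.40 + 0.67*i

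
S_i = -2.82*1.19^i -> [-2.82, -3.36, -3.99, -4.75, -5.66]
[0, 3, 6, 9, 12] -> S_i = 0 + 3*i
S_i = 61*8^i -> [61, 488, 3904, 31232, 249856]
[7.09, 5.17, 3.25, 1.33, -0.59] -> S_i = 7.09 + -1.92*i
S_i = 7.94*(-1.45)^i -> [7.94, -11.51, 16.69, -24.21, 35.1]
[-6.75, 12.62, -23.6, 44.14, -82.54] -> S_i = -6.75*(-1.87)^i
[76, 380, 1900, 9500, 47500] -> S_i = 76*5^i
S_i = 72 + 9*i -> [72, 81, 90, 99, 108]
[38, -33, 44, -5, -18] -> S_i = Random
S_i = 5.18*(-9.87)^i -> [5.18, -51.13, 504.62, -4980.59, 49158.47]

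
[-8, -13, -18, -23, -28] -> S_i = -8 + -5*i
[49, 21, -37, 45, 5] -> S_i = Random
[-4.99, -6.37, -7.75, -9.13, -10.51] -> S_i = -4.99 + -1.38*i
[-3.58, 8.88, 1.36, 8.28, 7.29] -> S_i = Random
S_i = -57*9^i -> [-57, -513, -4617, -41553, -373977]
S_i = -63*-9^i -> [-63, 567, -5103, 45927, -413343]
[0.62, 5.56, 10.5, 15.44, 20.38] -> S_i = 0.62 + 4.94*i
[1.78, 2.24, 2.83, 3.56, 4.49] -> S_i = 1.78*1.26^i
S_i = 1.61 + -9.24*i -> [1.61, -7.63, -16.87, -26.11, -35.35]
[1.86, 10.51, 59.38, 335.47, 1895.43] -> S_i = 1.86*5.65^i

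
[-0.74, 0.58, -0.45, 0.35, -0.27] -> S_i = -0.74*(-0.78)^i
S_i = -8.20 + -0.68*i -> [-8.2, -8.88, -9.56, -10.24, -10.92]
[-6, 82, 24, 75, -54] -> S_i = Random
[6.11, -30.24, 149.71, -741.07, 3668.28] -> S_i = 6.11*(-4.95)^i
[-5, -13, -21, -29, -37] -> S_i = -5 + -8*i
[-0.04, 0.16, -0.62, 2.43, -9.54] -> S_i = -0.04*(-3.93)^i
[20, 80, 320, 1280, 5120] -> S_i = 20*4^i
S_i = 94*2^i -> [94, 188, 376, 752, 1504]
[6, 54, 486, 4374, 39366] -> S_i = 6*9^i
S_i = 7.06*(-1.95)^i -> [7.06, -13.77, 26.85, -52.35, 102.08]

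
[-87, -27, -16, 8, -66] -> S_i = Random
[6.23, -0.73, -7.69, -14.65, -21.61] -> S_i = 6.23 + -6.96*i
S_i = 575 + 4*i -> [575, 579, 583, 587, 591]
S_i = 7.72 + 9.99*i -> [7.72, 17.71, 27.7, 37.69, 47.68]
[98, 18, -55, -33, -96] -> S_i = Random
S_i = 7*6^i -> [7, 42, 252, 1512, 9072]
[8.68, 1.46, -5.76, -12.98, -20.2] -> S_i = 8.68 + -7.22*i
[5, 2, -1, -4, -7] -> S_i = 5 + -3*i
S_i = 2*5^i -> [2, 10, 50, 250, 1250]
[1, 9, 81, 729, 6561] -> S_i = 1*9^i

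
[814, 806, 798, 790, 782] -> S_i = 814 + -8*i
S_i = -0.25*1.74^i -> [-0.25, -0.44, -0.76, -1.32, -2.29]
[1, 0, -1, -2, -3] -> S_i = 1 + -1*i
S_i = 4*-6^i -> [4, -24, 144, -864, 5184]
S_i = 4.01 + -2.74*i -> [4.01, 1.27, -1.47, -4.21, -6.95]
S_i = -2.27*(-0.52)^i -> [-2.27, 1.18, -0.61, 0.32, -0.17]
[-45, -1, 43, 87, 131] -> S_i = -45 + 44*i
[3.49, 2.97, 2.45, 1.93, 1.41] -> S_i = 3.49 + -0.52*i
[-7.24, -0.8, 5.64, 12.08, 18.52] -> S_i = -7.24 + 6.44*i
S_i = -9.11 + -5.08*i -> [-9.11, -14.19, -19.27, -24.35, -29.43]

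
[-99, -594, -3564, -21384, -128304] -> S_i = -99*6^i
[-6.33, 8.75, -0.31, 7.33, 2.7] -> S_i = Random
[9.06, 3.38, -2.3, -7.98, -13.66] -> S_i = 9.06 + -5.68*i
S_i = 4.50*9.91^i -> [4.5, 44.6, 441.94, 4379.59, 43401.74]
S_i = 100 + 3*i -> [100, 103, 106, 109, 112]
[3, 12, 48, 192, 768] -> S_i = 3*4^i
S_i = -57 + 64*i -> [-57, 7, 71, 135, 199]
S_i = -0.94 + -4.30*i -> [-0.94, -5.24, -9.54, -13.84, -18.14]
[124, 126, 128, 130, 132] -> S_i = 124 + 2*i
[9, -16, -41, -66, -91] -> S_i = 9 + -25*i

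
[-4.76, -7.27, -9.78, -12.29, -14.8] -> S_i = -4.76 + -2.51*i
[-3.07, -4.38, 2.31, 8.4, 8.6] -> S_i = Random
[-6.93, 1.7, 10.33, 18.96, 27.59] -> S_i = -6.93 + 8.63*i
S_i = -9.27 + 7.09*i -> [-9.27, -2.18, 4.91, 12.0, 19.09]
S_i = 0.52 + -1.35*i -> [0.52, -0.83, -2.18, -3.53, -4.88]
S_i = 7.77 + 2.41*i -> [7.77, 10.18, 12.59, 15.0, 17.41]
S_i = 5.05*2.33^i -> [5.05, 11.77, 27.42, 63.88, 148.84]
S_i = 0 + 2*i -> [0, 2, 4, 6, 8]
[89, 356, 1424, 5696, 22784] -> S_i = 89*4^i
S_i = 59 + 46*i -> [59, 105, 151, 197, 243]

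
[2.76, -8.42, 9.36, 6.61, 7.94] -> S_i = Random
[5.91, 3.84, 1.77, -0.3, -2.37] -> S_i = 5.91 + -2.07*i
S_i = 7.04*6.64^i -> [7.04, 46.75, 310.39, 2060.99, 13685.01]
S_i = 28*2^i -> [28, 56, 112, 224, 448]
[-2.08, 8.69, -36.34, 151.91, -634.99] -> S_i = -2.08*(-4.18)^i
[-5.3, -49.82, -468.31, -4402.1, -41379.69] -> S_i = -5.30*9.40^i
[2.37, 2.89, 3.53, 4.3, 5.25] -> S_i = 2.37*1.22^i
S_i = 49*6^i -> [49, 294, 1764, 10584, 63504]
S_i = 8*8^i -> [8, 64, 512, 4096, 32768]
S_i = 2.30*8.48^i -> [2.3, 19.5, 165.39, 1402.54, 11893.54]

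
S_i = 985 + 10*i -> [985, 995, 1005, 1015, 1025]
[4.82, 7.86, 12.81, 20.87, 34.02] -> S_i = 4.82*1.63^i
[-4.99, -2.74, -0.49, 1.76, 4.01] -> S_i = -4.99 + 2.25*i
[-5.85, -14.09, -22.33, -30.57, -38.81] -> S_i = -5.85 + -8.24*i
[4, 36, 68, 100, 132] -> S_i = 4 + 32*i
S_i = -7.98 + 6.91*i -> [-7.98, -1.07, 5.84, 12.75, 19.66]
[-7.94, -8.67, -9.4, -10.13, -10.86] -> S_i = -7.94 + -0.73*i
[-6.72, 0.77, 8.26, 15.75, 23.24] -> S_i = -6.72 + 7.49*i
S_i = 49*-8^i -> [49, -392, 3136, -25088, 200704]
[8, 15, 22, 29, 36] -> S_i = 8 + 7*i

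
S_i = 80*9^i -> [80, 720, 6480, 58320, 524880]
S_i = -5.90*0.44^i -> [-5.9, -2.6, -1.14, -0.5, -0.22]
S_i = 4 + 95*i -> [4, 99, 194, 289, 384]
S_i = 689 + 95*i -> [689, 784, 879, 974, 1069]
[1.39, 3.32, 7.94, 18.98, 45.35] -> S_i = 1.39*2.39^i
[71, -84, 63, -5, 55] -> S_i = Random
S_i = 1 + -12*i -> [1, -11, -23, -35, -47]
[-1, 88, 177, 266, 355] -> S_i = -1 + 89*i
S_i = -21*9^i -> [-21, -189, -1701, -15309, -137781]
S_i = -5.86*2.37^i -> [-5.86, -13.89, -32.92, -78.01, -184.88]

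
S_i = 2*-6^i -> [2, -12, 72, -432, 2592]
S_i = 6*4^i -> [6, 24, 96, 384, 1536]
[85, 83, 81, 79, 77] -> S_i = 85 + -2*i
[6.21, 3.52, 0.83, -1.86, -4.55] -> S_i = 6.21 + -2.69*i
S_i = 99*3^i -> [99, 297, 891, 2673, 8019]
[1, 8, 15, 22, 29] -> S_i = 1 + 7*i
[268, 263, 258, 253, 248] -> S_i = 268 + -5*i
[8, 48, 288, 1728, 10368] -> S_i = 8*6^i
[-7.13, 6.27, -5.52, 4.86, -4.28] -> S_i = -7.13*(-0.88)^i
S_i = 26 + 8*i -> [26, 34, 42, 50, 58]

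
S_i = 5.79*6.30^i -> [5.79, 36.48, 229.81, 1447.77, 9120.96]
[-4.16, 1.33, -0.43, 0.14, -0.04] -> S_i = -4.16*(-0.32)^i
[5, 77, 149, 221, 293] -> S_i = 5 + 72*i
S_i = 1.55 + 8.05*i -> [1.55, 9.6, 17.65, 25.7, 33.75]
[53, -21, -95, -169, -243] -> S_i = 53 + -74*i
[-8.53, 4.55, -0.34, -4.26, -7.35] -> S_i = Random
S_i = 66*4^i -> [66, 264, 1056, 4224, 16896]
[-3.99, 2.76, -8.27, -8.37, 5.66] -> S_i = Random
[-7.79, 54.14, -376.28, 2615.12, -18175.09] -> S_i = -7.79*(-6.95)^i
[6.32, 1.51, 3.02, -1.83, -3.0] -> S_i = Random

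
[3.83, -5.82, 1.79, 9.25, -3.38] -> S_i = Random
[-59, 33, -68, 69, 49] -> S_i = Random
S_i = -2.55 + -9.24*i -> [-2.55, -11.79, -21.03, -30.27, -39.51]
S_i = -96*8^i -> [-96, -768, -6144, -49152, -393216]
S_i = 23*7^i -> [23, 161, 1127, 7889, 55223]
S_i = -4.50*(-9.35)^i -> [-4.5, 42.08, -393.4, 3678.3, -34392.12]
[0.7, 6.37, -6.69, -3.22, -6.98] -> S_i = Random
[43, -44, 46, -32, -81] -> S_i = Random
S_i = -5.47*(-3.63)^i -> [-5.47, 19.86, -72.08, 261.64, -949.76]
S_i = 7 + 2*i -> [7, 9, 11, 13, 15]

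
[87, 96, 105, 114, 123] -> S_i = 87 + 9*i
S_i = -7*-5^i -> [-7, 35, -175, 875, -4375]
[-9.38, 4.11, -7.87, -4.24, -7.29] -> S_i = Random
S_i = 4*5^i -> [4, 20, 100, 500, 2500]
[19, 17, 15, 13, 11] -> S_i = 19 + -2*i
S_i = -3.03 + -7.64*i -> [-3.03, -10.67, -18.31, -25.95, -33.59]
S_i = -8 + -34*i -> [-8, -42, -76, -110, -144]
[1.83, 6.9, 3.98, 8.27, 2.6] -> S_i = Random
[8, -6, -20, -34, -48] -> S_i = 8 + -14*i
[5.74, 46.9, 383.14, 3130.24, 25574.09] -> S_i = 5.74*8.17^i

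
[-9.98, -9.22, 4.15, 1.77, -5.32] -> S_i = Random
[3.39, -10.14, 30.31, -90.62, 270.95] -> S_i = 3.39*(-2.99)^i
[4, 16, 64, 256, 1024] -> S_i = 4*4^i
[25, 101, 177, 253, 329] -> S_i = 25 + 76*i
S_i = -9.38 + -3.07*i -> [-9.38, -12.45, -15.52, -18.59, -21.66]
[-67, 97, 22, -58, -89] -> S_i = Random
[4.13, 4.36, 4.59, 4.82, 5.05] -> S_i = 4.13 + 0.23*i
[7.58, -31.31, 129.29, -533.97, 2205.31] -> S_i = 7.58*(-4.13)^i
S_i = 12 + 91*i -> [12, 103, 194, 285, 376]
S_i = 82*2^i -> [82, 164, 328, 656, 1312]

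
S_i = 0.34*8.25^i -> [0.34, 2.8, 23.14, 190.92, 1575.05]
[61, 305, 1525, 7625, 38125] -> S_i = 61*5^i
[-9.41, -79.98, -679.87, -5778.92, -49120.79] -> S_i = -9.41*8.50^i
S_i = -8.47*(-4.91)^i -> [-8.47, 41.59, -204.2, 1002.6, -4922.77]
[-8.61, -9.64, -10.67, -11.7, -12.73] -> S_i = -8.61 + -1.03*i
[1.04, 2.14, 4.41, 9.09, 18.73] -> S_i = 1.04*2.06^i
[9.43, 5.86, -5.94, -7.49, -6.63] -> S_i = Random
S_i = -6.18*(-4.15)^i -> [-6.18, 25.65, -106.44, 441.71, -1833.08]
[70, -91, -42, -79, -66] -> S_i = Random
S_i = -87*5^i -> [-87, -435, -2175, -10875, -54375]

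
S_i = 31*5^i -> [31, 155, 775, 3875, 19375]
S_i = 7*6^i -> [7, 42, 252, 1512, 9072]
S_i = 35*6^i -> [35, 210, 1260, 7560, 45360]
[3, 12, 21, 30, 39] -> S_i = 3 + 9*i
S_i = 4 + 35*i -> [4, 39, 74, 109, 144]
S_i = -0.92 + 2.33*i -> [-0.92, 1.41, 3.74, 6.07, 8.4]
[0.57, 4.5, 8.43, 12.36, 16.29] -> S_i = 0.57 + 3.93*i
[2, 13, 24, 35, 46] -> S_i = 2 + 11*i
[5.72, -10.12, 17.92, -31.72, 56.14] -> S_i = 5.72*(-1.77)^i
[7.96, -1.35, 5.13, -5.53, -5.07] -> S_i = Random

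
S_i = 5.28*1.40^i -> [5.28, 7.39, 10.35, 14.49, 20.28]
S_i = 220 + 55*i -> [220, 275, 330, 385, 440]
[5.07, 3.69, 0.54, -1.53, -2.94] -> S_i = Random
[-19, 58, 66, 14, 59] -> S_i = Random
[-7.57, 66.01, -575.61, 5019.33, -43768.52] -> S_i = -7.57*(-8.72)^i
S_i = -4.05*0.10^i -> [-4.05, -0.4, -0.04, -0.0, -0.0]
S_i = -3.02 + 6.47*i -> [-3.02, 3.45, 9.92, 16.39, 22.86]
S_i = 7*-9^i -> [7, -63, 567, -5103, 45927]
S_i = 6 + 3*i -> [6, 9, 12, 15, 18]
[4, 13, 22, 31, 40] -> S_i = 4 + 9*i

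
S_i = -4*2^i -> [-4, -8, -16, -32, -64]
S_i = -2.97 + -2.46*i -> [-2.97, -5.43, -7.89, -10.35, -12.81]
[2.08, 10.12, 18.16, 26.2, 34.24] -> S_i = 2.08 + 8.04*i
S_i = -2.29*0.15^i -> [-2.29, -0.34, -0.05, -0.01, -0.0]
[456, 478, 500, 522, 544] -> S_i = 456 + 22*i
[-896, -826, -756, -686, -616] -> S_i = -896 + 70*i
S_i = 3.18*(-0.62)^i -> [3.18, -1.97, 1.22, -0.76, 0.47]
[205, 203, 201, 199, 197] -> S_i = 205 + -2*i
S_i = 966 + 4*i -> [966, 970, 974, 978, 982]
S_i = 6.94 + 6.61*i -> [6.94, 13.55, 20.16, 26.77, 33.38]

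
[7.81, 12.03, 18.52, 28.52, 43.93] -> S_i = 7.81*1.54^i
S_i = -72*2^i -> [-72, -144, -288, -576, -1152]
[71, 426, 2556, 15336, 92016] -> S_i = 71*6^i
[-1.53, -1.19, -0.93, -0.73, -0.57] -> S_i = -1.53*0.78^i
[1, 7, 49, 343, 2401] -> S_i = 1*7^i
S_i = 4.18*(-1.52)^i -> [4.18, -6.35, 9.66, -14.68, 22.31]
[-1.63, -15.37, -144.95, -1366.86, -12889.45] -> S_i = -1.63*9.43^i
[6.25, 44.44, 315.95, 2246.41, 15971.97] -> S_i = 6.25*7.11^i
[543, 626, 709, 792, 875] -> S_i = 543 + 83*i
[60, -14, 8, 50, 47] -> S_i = Random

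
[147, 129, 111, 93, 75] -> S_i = 147 + -18*i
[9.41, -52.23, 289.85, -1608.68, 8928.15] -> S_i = 9.41*(-5.55)^i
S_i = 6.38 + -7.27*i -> [6.38, -0.89, -8.16, -15.43, -22.7]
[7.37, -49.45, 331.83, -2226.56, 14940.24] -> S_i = 7.37*(-6.71)^i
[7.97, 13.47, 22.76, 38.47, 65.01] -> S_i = 7.97*1.69^i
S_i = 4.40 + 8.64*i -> [4.4, 13.04, 21.68, 30.32, 38.96]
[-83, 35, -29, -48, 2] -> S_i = Random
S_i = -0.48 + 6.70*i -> [-0.48, 6.22, 12.92, 19.62, 26.32]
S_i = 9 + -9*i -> [9, 0, -9, -18, -27]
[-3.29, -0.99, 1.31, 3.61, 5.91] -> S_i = -3.29 + 2.30*i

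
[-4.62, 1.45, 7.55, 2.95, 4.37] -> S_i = Random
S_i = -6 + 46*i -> [-6, 40, 86, 132, 178]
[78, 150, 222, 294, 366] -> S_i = 78 + 72*i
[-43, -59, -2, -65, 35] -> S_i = Random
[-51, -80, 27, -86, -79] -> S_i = Random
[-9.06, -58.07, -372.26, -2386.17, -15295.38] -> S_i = -9.06*6.41^i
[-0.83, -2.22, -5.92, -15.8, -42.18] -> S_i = -0.83*2.67^i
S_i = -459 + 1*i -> [-459, -458, -457, -456, -455]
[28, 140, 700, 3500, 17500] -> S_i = 28*5^i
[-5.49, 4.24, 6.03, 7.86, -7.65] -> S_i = Random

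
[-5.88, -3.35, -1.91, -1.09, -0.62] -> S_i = -5.88*0.57^i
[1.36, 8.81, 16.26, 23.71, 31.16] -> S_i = 1.36 + 7.45*i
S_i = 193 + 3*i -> [193, 196, 199, 202, 205]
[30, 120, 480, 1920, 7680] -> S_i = 30*4^i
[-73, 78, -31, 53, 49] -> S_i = Random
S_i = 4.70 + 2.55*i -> [4.7, 7.25, 9.8, 12.35, 14.9]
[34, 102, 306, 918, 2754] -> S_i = 34*3^i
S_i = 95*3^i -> [95, 285, 855, 2565, 7695]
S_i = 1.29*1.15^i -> [1.29, 1.48, 1.71, 1.96, 2.26]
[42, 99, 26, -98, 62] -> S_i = Random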